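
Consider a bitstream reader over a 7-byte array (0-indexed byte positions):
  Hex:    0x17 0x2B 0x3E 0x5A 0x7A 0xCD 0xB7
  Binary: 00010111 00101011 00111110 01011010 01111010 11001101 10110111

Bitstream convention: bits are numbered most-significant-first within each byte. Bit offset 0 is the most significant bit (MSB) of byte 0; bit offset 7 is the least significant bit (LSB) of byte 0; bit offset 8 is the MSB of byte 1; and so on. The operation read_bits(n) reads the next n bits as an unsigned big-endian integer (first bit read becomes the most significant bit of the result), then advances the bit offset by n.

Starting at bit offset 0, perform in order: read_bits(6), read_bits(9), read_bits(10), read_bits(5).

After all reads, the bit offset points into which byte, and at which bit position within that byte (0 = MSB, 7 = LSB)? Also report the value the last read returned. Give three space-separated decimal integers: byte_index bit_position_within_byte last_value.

Answer: 3 6 22

Derivation:
Read 1: bits[0:6] width=6 -> value=5 (bin 000101); offset now 6 = byte 0 bit 6; 50 bits remain
Read 2: bits[6:15] width=9 -> value=405 (bin 110010101); offset now 15 = byte 1 bit 7; 41 bits remain
Read 3: bits[15:25] width=10 -> value=636 (bin 1001111100); offset now 25 = byte 3 bit 1; 31 bits remain
Read 4: bits[25:30] width=5 -> value=22 (bin 10110); offset now 30 = byte 3 bit 6; 26 bits remain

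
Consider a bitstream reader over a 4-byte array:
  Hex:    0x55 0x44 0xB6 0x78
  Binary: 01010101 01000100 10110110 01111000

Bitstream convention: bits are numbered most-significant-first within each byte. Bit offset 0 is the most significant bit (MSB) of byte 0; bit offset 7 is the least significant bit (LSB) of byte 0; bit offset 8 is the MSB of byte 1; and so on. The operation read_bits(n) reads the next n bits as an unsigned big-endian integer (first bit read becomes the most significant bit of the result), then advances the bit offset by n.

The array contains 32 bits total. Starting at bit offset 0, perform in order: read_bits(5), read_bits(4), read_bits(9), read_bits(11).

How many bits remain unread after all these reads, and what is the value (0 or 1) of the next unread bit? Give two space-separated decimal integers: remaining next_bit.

Answer: 3 0

Derivation:
Read 1: bits[0:5] width=5 -> value=10 (bin 01010); offset now 5 = byte 0 bit 5; 27 bits remain
Read 2: bits[5:9] width=4 -> value=10 (bin 1010); offset now 9 = byte 1 bit 1; 23 bits remain
Read 3: bits[9:18] width=9 -> value=274 (bin 100010010); offset now 18 = byte 2 bit 2; 14 bits remain
Read 4: bits[18:29] width=11 -> value=1743 (bin 11011001111); offset now 29 = byte 3 bit 5; 3 bits remain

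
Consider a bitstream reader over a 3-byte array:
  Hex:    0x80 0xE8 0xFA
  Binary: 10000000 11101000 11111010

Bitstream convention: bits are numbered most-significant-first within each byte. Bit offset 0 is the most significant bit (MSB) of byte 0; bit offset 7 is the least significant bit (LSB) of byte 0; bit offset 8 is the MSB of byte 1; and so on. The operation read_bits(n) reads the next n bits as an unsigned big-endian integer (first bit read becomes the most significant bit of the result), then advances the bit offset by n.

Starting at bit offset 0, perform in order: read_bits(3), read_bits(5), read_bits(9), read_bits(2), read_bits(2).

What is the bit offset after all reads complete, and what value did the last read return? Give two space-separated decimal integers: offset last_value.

Answer: 21 3

Derivation:
Read 1: bits[0:3] width=3 -> value=4 (bin 100); offset now 3 = byte 0 bit 3; 21 bits remain
Read 2: bits[3:8] width=5 -> value=0 (bin 00000); offset now 8 = byte 1 bit 0; 16 bits remain
Read 3: bits[8:17] width=9 -> value=465 (bin 111010001); offset now 17 = byte 2 bit 1; 7 bits remain
Read 4: bits[17:19] width=2 -> value=3 (bin 11); offset now 19 = byte 2 bit 3; 5 bits remain
Read 5: bits[19:21] width=2 -> value=3 (bin 11); offset now 21 = byte 2 bit 5; 3 bits remain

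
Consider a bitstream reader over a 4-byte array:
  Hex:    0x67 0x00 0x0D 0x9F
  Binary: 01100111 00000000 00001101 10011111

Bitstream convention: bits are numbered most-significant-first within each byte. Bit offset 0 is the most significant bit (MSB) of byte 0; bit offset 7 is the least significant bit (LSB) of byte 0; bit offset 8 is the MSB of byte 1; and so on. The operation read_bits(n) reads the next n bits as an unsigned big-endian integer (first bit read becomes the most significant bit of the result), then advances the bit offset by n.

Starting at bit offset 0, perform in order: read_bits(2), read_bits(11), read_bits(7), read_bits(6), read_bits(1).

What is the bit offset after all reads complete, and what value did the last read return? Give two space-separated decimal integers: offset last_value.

Answer: 27 0

Derivation:
Read 1: bits[0:2] width=2 -> value=1 (bin 01); offset now 2 = byte 0 bit 2; 30 bits remain
Read 2: bits[2:13] width=11 -> value=1248 (bin 10011100000); offset now 13 = byte 1 bit 5; 19 bits remain
Read 3: bits[13:20] width=7 -> value=0 (bin 0000000); offset now 20 = byte 2 bit 4; 12 bits remain
Read 4: bits[20:26] width=6 -> value=54 (bin 110110); offset now 26 = byte 3 bit 2; 6 bits remain
Read 5: bits[26:27] width=1 -> value=0 (bin 0); offset now 27 = byte 3 bit 3; 5 bits remain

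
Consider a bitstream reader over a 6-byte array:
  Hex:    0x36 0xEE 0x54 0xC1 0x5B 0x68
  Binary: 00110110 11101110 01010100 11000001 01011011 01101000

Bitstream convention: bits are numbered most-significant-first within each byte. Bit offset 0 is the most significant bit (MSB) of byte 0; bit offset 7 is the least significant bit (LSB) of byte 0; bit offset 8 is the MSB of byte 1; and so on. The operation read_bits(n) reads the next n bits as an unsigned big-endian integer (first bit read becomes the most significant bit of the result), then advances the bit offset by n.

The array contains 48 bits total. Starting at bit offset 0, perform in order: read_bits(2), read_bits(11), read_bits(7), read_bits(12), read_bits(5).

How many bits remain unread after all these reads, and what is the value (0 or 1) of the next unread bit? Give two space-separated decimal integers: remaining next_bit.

Read 1: bits[0:2] width=2 -> value=0 (bin 00); offset now 2 = byte 0 bit 2; 46 bits remain
Read 2: bits[2:13] width=11 -> value=1757 (bin 11011011101); offset now 13 = byte 1 bit 5; 35 bits remain
Read 3: bits[13:20] width=7 -> value=101 (bin 1100101); offset now 20 = byte 2 bit 4; 28 bits remain
Read 4: bits[20:32] width=12 -> value=1217 (bin 010011000001); offset now 32 = byte 4 bit 0; 16 bits remain
Read 5: bits[32:37] width=5 -> value=11 (bin 01011); offset now 37 = byte 4 bit 5; 11 bits remain

Answer: 11 0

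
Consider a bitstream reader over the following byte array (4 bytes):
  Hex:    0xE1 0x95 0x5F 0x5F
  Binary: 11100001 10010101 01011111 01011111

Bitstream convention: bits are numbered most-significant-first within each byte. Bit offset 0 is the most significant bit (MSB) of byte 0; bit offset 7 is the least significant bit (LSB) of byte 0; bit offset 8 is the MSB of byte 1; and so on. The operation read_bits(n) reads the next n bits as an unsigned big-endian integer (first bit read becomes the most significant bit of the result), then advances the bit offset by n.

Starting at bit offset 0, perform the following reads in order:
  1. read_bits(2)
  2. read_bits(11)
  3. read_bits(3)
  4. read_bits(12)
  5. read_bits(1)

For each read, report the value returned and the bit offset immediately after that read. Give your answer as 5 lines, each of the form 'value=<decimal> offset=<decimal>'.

Read 1: bits[0:2] width=2 -> value=3 (bin 11); offset now 2 = byte 0 bit 2; 30 bits remain
Read 2: bits[2:13] width=11 -> value=1074 (bin 10000110010); offset now 13 = byte 1 bit 5; 19 bits remain
Read 3: bits[13:16] width=3 -> value=5 (bin 101); offset now 16 = byte 2 bit 0; 16 bits remain
Read 4: bits[16:28] width=12 -> value=1525 (bin 010111110101); offset now 28 = byte 3 bit 4; 4 bits remain
Read 5: bits[28:29] width=1 -> value=1 (bin 1); offset now 29 = byte 3 bit 5; 3 bits remain

Answer: value=3 offset=2
value=1074 offset=13
value=5 offset=16
value=1525 offset=28
value=1 offset=29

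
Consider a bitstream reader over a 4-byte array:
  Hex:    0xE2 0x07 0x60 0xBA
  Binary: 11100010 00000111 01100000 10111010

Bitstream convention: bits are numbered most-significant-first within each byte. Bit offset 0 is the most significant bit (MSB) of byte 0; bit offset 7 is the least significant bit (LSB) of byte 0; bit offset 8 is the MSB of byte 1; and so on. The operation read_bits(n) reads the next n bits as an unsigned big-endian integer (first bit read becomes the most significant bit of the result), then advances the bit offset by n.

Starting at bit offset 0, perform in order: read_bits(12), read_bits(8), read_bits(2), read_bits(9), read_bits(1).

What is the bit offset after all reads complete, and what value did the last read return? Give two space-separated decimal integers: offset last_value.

Answer: 32 0

Derivation:
Read 1: bits[0:12] width=12 -> value=3616 (bin 111000100000); offset now 12 = byte 1 bit 4; 20 bits remain
Read 2: bits[12:20] width=8 -> value=118 (bin 01110110); offset now 20 = byte 2 bit 4; 12 bits remain
Read 3: bits[20:22] width=2 -> value=0 (bin 00); offset now 22 = byte 2 bit 6; 10 bits remain
Read 4: bits[22:31] width=9 -> value=93 (bin 001011101); offset now 31 = byte 3 bit 7; 1 bits remain
Read 5: bits[31:32] width=1 -> value=0 (bin 0); offset now 32 = byte 4 bit 0; 0 bits remain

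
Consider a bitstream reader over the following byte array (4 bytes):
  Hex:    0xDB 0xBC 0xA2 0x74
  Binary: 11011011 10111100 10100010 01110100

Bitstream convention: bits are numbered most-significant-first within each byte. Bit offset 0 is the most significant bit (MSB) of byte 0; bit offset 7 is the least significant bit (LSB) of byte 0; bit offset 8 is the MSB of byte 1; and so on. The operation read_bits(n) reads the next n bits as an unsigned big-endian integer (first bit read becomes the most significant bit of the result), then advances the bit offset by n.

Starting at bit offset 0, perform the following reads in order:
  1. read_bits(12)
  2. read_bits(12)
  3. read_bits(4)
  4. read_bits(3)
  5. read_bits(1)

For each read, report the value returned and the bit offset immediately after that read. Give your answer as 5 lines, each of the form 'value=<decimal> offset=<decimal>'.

Read 1: bits[0:12] width=12 -> value=3515 (bin 110110111011); offset now 12 = byte 1 bit 4; 20 bits remain
Read 2: bits[12:24] width=12 -> value=3234 (bin 110010100010); offset now 24 = byte 3 bit 0; 8 bits remain
Read 3: bits[24:28] width=4 -> value=7 (bin 0111); offset now 28 = byte 3 bit 4; 4 bits remain
Read 4: bits[28:31] width=3 -> value=2 (bin 010); offset now 31 = byte 3 bit 7; 1 bits remain
Read 5: bits[31:32] width=1 -> value=0 (bin 0); offset now 32 = byte 4 bit 0; 0 bits remain

Answer: value=3515 offset=12
value=3234 offset=24
value=7 offset=28
value=2 offset=31
value=0 offset=32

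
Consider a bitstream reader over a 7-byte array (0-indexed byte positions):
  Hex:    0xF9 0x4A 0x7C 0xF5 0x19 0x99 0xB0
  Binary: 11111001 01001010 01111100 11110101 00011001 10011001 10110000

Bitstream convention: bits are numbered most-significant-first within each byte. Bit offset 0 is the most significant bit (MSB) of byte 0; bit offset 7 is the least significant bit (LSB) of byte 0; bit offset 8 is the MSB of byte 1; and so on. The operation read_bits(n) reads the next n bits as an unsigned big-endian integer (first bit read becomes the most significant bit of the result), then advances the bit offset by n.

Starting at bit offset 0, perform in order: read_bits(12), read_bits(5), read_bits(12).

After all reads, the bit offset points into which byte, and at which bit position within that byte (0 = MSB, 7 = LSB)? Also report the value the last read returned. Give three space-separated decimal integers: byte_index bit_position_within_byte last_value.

Answer: 3 5 3998

Derivation:
Read 1: bits[0:12] width=12 -> value=3988 (bin 111110010100); offset now 12 = byte 1 bit 4; 44 bits remain
Read 2: bits[12:17] width=5 -> value=20 (bin 10100); offset now 17 = byte 2 bit 1; 39 bits remain
Read 3: bits[17:29] width=12 -> value=3998 (bin 111110011110); offset now 29 = byte 3 bit 5; 27 bits remain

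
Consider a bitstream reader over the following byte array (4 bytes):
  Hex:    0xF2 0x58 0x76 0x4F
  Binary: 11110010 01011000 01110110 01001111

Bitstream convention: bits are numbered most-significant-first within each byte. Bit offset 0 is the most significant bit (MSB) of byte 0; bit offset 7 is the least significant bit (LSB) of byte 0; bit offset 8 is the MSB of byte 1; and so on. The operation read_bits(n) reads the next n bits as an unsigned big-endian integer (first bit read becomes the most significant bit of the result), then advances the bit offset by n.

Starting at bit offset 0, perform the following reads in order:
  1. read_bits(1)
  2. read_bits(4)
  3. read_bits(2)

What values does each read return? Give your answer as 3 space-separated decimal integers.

Answer: 1 14 1

Derivation:
Read 1: bits[0:1] width=1 -> value=1 (bin 1); offset now 1 = byte 0 bit 1; 31 bits remain
Read 2: bits[1:5] width=4 -> value=14 (bin 1110); offset now 5 = byte 0 bit 5; 27 bits remain
Read 3: bits[5:7] width=2 -> value=1 (bin 01); offset now 7 = byte 0 bit 7; 25 bits remain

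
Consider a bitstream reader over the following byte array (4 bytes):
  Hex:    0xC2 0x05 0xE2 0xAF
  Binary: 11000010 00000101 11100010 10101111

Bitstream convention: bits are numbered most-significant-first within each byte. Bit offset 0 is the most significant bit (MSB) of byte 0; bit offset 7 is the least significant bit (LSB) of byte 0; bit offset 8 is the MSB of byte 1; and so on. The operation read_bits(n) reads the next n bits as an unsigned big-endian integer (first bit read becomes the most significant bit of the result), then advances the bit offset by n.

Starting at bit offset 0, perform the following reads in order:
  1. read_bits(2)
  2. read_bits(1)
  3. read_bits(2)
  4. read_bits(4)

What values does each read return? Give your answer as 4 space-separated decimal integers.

Answer: 3 0 0 4

Derivation:
Read 1: bits[0:2] width=2 -> value=3 (bin 11); offset now 2 = byte 0 bit 2; 30 bits remain
Read 2: bits[2:3] width=1 -> value=0 (bin 0); offset now 3 = byte 0 bit 3; 29 bits remain
Read 3: bits[3:5] width=2 -> value=0 (bin 00); offset now 5 = byte 0 bit 5; 27 bits remain
Read 4: bits[5:9] width=4 -> value=4 (bin 0100); offset now 9 = byte 1 bit 1; 23 bits remain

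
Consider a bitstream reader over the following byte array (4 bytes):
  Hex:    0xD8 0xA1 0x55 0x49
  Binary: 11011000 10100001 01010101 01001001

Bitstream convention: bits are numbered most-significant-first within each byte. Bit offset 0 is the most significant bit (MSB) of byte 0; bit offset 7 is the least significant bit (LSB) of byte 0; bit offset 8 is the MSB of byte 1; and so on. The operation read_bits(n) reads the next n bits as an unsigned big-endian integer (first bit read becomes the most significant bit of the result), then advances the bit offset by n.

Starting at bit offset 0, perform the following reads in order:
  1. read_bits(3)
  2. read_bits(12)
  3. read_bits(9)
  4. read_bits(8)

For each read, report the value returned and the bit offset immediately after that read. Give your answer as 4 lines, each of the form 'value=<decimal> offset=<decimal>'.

Read 1: bits[0:3] width=3 -> value=6 (bin 110); offset now 3 = byte 0 bit 3; 29 bits remain
Read 2: bits[3:15] width=12 -> value=3152 (bin 110001010000); offset now 15 = byte 1 bit 7; 17 bits remain
Read 3: bits[15:24] width=9 -> value=341 (bin 101010101); offset now 24 = byte 3 bit 0; 8 bits remain
Read 4: bits[24:32] width=8 -> value=73 (bin 01001001); offset now 32 = byte 4 bit 0; 0 bits remain

Answer: value=6 offset=3
value=3152 offset=15
value=341 offset=24
value=73 offset=32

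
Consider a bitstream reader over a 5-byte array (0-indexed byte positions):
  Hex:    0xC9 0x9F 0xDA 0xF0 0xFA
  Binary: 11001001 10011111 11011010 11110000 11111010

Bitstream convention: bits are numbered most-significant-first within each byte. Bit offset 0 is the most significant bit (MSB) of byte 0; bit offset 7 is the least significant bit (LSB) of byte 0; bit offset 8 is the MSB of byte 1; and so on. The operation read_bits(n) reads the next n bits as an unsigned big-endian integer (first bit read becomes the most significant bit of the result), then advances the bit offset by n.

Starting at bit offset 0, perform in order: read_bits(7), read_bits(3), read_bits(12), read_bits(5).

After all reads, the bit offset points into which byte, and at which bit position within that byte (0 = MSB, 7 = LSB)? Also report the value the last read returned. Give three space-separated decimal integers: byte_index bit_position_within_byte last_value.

Read 1: bits[0:7] width=7 -> value=100 (bin 1100100); offset now 7 = byte 0 bit 7; 33 bits remain
Read 2: bits[7:10] width=3 -> value=6 (bin 110); offset now 10 = byte 1 bit 2; 30 bits remain
Read 3: bits[10:22] width=12 -> value=2038 (bin 011111110110); offset now 22 = byte 2 bit 6; 18 bits remain
Read 4: bits[22:27] width=5 -> value=23 (bin 10111); offset now 27 = byte 3 bit 3; 13 bits remain

Answer: 3 3 23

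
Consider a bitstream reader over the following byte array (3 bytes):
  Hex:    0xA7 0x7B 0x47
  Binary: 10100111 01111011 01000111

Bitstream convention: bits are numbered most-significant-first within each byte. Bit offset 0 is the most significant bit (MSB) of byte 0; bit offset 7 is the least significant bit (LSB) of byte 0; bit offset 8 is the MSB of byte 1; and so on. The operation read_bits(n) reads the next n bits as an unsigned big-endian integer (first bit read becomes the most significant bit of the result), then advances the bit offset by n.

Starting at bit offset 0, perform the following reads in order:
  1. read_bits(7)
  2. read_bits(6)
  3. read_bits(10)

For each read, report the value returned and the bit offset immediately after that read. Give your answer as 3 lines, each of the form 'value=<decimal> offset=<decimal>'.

Answer: value=83 offset=7
value=47 offset=13
value=419 offset=23

Derivation:
Read 1: bits[0:7] width=7 -> value=83 (bin 1010011); offset now 7 = byte 0 bit 7; 17 bits remain
Read 2: bits[7:13] width=6 -> value=47 (bin 101111); offset now 13 = byte 1 bit 5; 11 bits remain
Read 3: bits[13:23] width=10 -> value=419 (bin 0110100011); offset now 23 = byte 2 bit 7; 1 bits remain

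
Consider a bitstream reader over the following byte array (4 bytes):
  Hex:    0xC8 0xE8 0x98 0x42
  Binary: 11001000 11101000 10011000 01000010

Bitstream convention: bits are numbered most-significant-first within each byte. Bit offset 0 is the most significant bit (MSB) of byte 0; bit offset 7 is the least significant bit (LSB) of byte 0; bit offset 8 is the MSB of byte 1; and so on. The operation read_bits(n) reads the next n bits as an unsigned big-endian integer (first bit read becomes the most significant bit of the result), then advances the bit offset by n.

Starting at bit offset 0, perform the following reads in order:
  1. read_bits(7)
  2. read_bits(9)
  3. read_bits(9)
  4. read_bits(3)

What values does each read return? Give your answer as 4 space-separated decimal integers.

Answer: 100 232 304 4

Derivation:
Read 1: bits[0:7] width=7 -> value=100 (bin 1100100); offset now 7 = byte 0 bit 7; 25 bits remain
Read 2: bits[7:16] width=9 -> value=232 (bin 011101000); offset now 16 = byte 2 bit 0; 16 bits remain
Read 3: bits[16:25] width=9 -> value=304 (bin 100110000); offset now 25 = byte 3 bit 1; 7 bits remain
Read 4: bits[25:28] width=3 -> value=4 (bin 100); offset now 28 = byte 3 bit 4; 4 bits remain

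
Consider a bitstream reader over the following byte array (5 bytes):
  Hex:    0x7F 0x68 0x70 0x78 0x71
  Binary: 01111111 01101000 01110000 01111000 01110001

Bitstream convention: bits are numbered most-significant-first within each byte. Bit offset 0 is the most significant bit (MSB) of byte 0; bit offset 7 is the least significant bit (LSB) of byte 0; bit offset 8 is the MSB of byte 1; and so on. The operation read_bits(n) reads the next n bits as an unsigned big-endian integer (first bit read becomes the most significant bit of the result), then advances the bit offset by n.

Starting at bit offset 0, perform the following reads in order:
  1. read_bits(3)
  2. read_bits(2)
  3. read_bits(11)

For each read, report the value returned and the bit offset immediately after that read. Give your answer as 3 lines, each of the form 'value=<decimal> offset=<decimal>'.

Answer: value=3 offset=3
value=3 offset=5
value=1896 offset=16

Derivation:
Read 1: bits[0:3] width=3 -> value=3 (bin 011); offset now 3 = byte 0 bit 3; 37 bits remain
Read 2: bits[3:5] width=2 -> value=3 (bin 11); offset now 5 = byte 0 bit 5; 35 bits remain
Read 3: bits[5:16] width=11 -> value=1896 (bin 11101101000); offset now 16 = byte 2 bit 0; 24 bits remain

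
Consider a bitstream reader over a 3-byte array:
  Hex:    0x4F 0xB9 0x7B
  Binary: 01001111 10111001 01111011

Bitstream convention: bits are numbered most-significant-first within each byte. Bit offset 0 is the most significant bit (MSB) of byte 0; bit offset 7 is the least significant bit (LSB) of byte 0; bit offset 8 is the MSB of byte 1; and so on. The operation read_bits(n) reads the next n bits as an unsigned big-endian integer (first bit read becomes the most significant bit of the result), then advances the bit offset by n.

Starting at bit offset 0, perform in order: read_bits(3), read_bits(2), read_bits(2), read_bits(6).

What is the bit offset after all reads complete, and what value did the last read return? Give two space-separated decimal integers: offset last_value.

Answer: 13 55

Derivation:
Read 1: bits[0:3] width=3 -> value=2 (bin 010); offset now 3 = byte 0 bit 3; 21 bits remain
Read 2: bits[3:5] width=2 -> value=1 (bin 01); offset now 5 = byte 0 bit 5; 19 bits remain
Read 3: bits[5:7] width=2 -> value=3 (bin 11); offset now 7 = byte 0 bit 7; 17 bits remain
Read 4: bits[7:13] width=6 -> value=55 (bin 110111); offset now 13 = byte 1 bit 5; 11 bits remain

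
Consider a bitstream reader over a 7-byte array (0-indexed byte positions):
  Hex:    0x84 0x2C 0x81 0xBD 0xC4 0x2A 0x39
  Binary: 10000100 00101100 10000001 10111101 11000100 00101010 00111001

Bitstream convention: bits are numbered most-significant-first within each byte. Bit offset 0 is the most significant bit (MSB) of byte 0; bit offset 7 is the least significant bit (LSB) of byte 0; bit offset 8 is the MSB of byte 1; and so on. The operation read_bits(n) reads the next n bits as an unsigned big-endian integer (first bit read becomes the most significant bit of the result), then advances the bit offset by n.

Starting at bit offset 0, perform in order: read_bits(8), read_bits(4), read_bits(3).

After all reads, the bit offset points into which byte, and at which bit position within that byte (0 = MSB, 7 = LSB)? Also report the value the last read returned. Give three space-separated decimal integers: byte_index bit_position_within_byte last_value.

Answer: 1 7 6

Derivation:
Read 1: bits[0:8] width=8 -> value=132 (bin 10000100); offset now 8 = byte 1 bit 0; 48 bits remain
Read 2: bits[8:12] width=4 -> value=2 (bin 0010); offset now 12 = byte 1 bit 4; 44 bits remain
Read 3: bits[12:15] width=3 -> value=6 (bin 110); offset now 15 = byte 1 bit 7; 41 bits remain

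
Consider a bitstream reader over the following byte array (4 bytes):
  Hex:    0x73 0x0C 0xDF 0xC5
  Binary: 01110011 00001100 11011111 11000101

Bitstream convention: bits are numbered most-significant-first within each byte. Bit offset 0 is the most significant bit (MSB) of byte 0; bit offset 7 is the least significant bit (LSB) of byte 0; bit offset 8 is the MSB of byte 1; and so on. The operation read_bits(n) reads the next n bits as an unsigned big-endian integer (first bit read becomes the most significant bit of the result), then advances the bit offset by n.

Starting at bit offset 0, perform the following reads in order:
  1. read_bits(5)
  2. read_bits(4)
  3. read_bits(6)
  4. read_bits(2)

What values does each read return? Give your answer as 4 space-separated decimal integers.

Answer: 14 6 6 1

Derivation:
Read 1: bits[0:5] width=5 -> value=14 (bin 01110); offset now 5 = byte 0 bit 5; 27 bits remain
Read 2: bits[5:9] width=4 -> value=6 (bin 0110); offset now 9 = byte 1 bit 1; 23 bits remain
Read 3: bits[9:15] width=6 -> value=6 (bin 000110); offset now 15 = byte 1 bit 7; 17 bits remain
Read 4: bits[15:17] width=2 -> value=1 (bin 01); offset now 17 = byte 2 bit 1; 15 bits remain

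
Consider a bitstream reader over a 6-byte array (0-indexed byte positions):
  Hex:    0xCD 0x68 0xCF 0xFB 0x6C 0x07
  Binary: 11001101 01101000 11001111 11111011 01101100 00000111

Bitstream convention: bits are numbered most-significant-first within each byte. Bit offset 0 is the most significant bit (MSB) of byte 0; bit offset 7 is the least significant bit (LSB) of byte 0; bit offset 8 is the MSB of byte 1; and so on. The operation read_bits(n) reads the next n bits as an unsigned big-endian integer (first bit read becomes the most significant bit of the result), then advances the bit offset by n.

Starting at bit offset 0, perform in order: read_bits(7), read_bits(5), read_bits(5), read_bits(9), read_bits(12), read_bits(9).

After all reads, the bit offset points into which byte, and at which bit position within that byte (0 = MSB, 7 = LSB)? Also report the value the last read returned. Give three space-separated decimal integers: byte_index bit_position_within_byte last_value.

Answer: 5 7 3

Derivation:
Read 1: bits[0:7] width=7 -> value=102 (bin 1100110); offset now 7 = byte 0 bit 7; 41 bits remain
Read 2: bits[7:12] width=5 -> value=22 (bin 10110); offset now 12 = byte 1 bit 4; 36 bits remain
Read 3: bits[12:17] width=5 -> value=17 (bin 10001); offset now 17 = byte 2 bit 1; 31 bits remain
Read 4: bits[17:26] width=9 -> value=319 (bin 100111111); offset now 26 = byte 3 bit 2; 22 bits remain
Read 5: bits[26:38] width=12 -> value=3803 (bin 111011011011); offset now 38 = byte 4 bit 6; 10 bits remain
Read 6: bits[38:47] width=9 -> value=3 (bin 000000011); offset now 47 = byte 5 bit 7; 1 bits remain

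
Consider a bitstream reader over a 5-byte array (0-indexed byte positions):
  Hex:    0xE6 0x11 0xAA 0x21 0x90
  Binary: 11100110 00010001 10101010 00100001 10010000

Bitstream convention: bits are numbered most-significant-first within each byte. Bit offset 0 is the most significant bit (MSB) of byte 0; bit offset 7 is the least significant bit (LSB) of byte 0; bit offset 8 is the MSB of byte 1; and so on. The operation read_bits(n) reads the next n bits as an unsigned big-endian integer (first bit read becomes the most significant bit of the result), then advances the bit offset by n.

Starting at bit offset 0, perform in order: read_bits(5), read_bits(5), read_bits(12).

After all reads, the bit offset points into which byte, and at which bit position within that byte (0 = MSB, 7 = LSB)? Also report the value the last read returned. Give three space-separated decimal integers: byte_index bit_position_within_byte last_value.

Answer: 2 6 1130

Derivation:
Read 1: bits[0:5] width=5 -> value=28 (bin 11100); offset now 5 = byte 0 bit 5; 35 bits remain
Read 2: bits[5:10] width=5 -> value=24 (bin 11000); offset now 10 = byte 1 bit 2; 30 bits remain
Read 3: bits[10:22] width=12 -> value=1130 (bin 010001101010); offset now 22 = byte 2 bit 6; 18 bits remain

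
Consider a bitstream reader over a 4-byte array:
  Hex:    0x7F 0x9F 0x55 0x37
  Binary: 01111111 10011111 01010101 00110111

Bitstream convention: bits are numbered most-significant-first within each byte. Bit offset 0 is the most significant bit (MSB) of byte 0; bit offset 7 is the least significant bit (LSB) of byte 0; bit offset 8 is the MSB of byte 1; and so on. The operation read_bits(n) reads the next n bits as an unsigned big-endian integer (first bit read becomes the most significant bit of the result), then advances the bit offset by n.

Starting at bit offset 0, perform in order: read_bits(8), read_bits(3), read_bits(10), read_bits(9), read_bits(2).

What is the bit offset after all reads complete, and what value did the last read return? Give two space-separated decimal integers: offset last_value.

Read 1: bits[0:8] width=8 -> value=127 (bin 01111111); offset now 8 = byte 1 bit 0; 24 bits remain
Read 2: bits[8:11] width=3 -> value=4 (bin 100); offset now 11 = byte 1 bit 3; 21 bits remain
Read 3: bits[11:21] width=10 -> value=1002 (bin 1111101010); offset now 21 = byte 2 bit 5; 11 bits remain
Read 4: bits[21:30] width=9 -> value=333 (bin 101001101); offset now 30 = byte 3 bit 6; 2 bits remain
Read 5: bits[30:32] width=2 -> value=3 (bin 11); offset now 32 = byte 4 bit 0; 0 bits remain

Answer: 32 3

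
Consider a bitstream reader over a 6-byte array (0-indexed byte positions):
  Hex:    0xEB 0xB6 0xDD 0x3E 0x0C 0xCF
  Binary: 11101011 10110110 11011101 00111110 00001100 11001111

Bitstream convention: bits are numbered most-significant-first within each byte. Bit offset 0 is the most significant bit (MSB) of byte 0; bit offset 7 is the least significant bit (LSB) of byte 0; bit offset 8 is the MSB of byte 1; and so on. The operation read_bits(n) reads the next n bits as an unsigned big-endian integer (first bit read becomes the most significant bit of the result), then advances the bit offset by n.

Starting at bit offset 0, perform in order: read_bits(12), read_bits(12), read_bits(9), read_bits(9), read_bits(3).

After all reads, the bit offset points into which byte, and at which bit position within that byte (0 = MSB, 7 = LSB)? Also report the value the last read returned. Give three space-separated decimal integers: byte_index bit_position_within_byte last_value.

Answer: 5 5 1

Derivation:
Read 1: bits[0:12] width=12 -> value=3771 (bin 111010111011); offset now 12 = byte 1 bit 4; 36 bits remain
Read 2: bits[12:24] width=12 -> value=1757 (bin 011011011101); offset now 24 = byte 3 bit 0; 24 bits remain
Read 3: bits[24:33] width=9 -> value=124 (bin 001111100); offset now 33 = byte 4 bit 1; 15 bits remain
Read 4: bits[33:42] width=9 -> value=51 (bin 000110011); offset now 42 = byte 5 bit 2; 6 bits remain
Read 5: bits[42:45] width=3 -> value=1 (bin 001); offset now 45 = byte 5 bit 5; 3 bits remain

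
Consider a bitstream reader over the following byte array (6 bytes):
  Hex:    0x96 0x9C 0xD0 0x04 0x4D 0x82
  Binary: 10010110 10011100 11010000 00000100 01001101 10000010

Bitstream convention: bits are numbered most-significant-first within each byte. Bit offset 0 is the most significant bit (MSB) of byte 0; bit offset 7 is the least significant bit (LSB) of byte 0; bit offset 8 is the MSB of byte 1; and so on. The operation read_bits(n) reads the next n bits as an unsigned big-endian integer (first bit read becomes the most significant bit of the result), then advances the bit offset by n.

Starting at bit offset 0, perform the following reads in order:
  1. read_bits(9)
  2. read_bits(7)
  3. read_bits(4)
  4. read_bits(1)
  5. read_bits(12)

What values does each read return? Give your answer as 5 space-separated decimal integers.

Answer: 301 28 13 0 8

Derivation:
Read 1: bits[0:9] width=9 -> value=301 (bin 100101101); offset now 9 = byte 1 bit 1; 39 bits remain
Read 2: bits[9:16] width=7 -> value=28 (bin 0011100); offset now 16 = byte 2 bit 0; 32 bits remain
Read 3: bits[16:20] width=4 -> value=13 (bin 1101); offset now 20 = byte 2 bit 4; 28 bits remain
Read 4: bits[20:21] width=1 -> value=0 (bin 0); offset now 21 = byte 2 bit 5; 27 bits remain
Read 5: bits[21:33] width=12 -> value=8 (bin 000000001000); offset now 33 = byte 4 bit 1; 15 bits remain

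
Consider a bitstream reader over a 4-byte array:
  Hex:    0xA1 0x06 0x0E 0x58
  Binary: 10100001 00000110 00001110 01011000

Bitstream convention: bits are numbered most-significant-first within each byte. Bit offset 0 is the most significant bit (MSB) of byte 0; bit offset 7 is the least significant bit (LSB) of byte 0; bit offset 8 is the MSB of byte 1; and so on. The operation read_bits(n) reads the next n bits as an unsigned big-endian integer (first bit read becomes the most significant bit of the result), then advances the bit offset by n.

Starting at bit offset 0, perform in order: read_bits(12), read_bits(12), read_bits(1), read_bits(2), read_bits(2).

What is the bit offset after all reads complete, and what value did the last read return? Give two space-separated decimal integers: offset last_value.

Read 1: bits[0:12] width=12 -> value=2576 (bin 101000010000); offset now 12 = byte 1 bit 4; 20 bits remain
Read 2: bits[12:24] width=12 -> value=1550 (bin 011000001110); offset now 24 = byte 3 bit 0; 8 bits remain
Read 3: bits[24:25] width=1 -> value=0 (bin 0); offset now 25 = byte 3 bit 1; 7 bits remain
Read 4: bits[25:27] width=2 -> value=2 (bin 10); offset now 27 = byte 3 bit 3; 5 bits remain
Read 5: bits[27:29] width=2 -> value=3 (bin 11); offset now 29 = byte 3 bit 5; 3 bits remain

Answer: 29 3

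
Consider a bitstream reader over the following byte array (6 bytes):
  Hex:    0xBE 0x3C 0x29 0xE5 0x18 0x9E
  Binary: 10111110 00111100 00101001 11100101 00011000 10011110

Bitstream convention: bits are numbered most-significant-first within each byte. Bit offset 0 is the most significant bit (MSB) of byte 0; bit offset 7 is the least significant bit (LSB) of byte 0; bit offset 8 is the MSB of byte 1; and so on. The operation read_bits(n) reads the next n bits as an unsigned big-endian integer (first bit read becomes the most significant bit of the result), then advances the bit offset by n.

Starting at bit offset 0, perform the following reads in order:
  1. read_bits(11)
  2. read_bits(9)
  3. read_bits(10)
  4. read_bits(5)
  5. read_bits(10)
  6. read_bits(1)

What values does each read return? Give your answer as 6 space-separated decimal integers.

Read 1: bits[0:11] width=11 -> value=1521 (bin 10111110001); offset now 11 = byte 1 bit 3; 37 bits remain
Read 2: bits[11:20] width=9 -> value=450 (bin 111000010); offset now 20 = byte 2 bit 4; 28 bits remain
Read 3: bits[20:30] width=10 -> value=633 (bin 1001111001); offset now 30 = byte 3 bit 6; 18 bits remain
Read 4: bits[30:35] width=5 -> value=8 (bin 01000); offset now 35 = byte 4 bit 3; 13 bits remain
Read 5: bits[35:45] width=10 -> value=787 (bin 1100010011); offset now 45 = byte 5 bit 5; 3 bits remain
Read 6: bits[45:46] width=1 -> value=1 (bin 1); offset now 46 = byte 5 bit 6; 2 bits remain

Answer: 1521 450 633 8 787 1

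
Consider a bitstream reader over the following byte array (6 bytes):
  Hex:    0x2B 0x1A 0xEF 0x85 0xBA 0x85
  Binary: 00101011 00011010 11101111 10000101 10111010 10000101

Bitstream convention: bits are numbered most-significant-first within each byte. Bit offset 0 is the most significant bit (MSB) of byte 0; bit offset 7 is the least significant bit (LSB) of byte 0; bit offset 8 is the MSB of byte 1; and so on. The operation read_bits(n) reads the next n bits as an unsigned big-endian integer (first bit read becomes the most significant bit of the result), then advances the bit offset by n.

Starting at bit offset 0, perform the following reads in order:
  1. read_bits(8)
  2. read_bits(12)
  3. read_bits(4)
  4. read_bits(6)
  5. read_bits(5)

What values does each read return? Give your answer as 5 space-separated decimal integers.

Read 1: bits[0:8] width=8 -> value=43 (bin 00101011); offset now 8 = byte 1 bit 0; 40 bits remain
Read 2: bits[8:20] width=12 -> value=430 (bin 000110101110); offset now 20 = byte 2 bit 4; 28 bits remain
Read 3: bits[20:24] width=4 -> value=15 (bin 1111); offset now 24 = byte 3 bit 0; 24 bits remain
Read 4: bits[24:30] width=6 -> value=33 (bin 100001); offset now 30 = byte 3 bit 6; 18 bits remain
Read 5: bits[30:35] width=5 -> value=13 (bin 01101); offset now 35 = byte 4 bit 3; 13 bits remain

Answer: 43 430 15 33 13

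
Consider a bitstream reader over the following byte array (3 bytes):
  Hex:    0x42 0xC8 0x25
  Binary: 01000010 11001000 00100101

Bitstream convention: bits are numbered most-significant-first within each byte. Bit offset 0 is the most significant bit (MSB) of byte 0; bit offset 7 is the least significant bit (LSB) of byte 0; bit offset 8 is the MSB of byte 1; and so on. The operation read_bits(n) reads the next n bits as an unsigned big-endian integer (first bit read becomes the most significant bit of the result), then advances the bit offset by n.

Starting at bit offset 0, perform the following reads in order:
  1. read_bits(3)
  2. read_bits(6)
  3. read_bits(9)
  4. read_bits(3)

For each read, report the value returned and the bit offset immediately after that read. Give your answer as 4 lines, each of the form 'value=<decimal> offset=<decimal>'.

Answer: value=2 offset=3
value=5 offset=9
value=288 offset=18
value=4 offset=21

Derivation:
Read 1: bits[0:3] width=3 -> value=2 (bin 010); offset now 3 = byte 0 bit 3; 21 bits remain
Read 2: bits[3:9] width=6 -> value=5 (bin 000101); offset now 9 = byte 1 bit 1; 15 bits remain
Read 3: bits[9:18] width=9 -> value=288 (bin 100100000); offset now 18 = byte 2 bit 2; 6 bits remain
Read 4: bits[18:21] width=3 -> value=4 (bin 100); offset now 21 = byte 2 bit 5; 3 bits remain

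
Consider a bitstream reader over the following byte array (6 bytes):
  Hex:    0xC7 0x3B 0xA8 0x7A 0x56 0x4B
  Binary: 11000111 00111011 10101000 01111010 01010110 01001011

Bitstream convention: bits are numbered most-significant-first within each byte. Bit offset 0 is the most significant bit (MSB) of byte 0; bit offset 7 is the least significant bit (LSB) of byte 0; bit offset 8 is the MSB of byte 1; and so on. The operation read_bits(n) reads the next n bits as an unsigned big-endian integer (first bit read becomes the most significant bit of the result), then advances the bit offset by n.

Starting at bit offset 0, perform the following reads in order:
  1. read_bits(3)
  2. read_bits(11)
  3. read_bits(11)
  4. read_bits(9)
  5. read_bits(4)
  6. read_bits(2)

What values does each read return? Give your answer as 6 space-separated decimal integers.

Answer: 6 462 1872 489 5 2

Derivation:
Read 1: bits[0:3] width=3 -> value=6 (bin 110); offset now 3 = byte 0 bit 3; 45 bits remain
Read 2: bits[3:14] width=11 -> value=462 (bin 00111001110); offset now 14 = byte 1 bit 6; 34 bits remain
Read 3: bits[14:25] width=11 -> value=1872 (bin 11101010000); offset now 25 = byte 3 bit 1; 23 bits remain
Read 4: bits[25:34] width=9 -> value=489 (bin 111101001); offset now 34 = byte 4 bit 2; 14 bits remain
Read 5: bits[34:38] width=4 -> value=5 (bin 0101); offset now 38 = byte 4 bit 6; 10 bits remain
Read 6: bits[38:40] width=2 -> value=2 (bin 10); offset now 40 = byte 5 bit 0; 8 bits remain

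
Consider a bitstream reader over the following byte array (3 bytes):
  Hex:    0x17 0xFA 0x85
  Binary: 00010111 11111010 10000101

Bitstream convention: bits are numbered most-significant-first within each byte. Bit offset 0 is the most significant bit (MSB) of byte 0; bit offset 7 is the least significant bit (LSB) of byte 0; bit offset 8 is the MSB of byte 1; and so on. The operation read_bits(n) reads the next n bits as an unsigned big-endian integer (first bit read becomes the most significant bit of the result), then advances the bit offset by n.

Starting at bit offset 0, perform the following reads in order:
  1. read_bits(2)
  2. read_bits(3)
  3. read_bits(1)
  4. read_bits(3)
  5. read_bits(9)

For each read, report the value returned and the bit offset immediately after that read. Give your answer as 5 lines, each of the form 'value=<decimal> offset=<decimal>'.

Read 1: bits[0:2] width=2 -> value=0 (bin 00); offset now 2 = byte 0 bit 2; 22 bits remain
Read 2: bits[2:5] width=3 -> value=2 (bin 010); offset now 5 = byte 0 bit 5; 19 bits remain
Read 3: bits[5:6] width=1 -> value=1 (bin 1); offset now 6 = byte 0 bit 6; 18 bits remain
Read 4: bits[6:9] width=3 -> value=7 (bin 111); offset now 9 = byte 1 bit 1; 15 bits remain
Read 5: bits[9:18] width=9 -> value=490 (bin 111101010); offset now 18 = byte 2 bit 2; 6 bits remain

Answer: value=0 offset=2
value=2 offset=5
value=1 offset=6
value=7 offset=9
value=490 offset=18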